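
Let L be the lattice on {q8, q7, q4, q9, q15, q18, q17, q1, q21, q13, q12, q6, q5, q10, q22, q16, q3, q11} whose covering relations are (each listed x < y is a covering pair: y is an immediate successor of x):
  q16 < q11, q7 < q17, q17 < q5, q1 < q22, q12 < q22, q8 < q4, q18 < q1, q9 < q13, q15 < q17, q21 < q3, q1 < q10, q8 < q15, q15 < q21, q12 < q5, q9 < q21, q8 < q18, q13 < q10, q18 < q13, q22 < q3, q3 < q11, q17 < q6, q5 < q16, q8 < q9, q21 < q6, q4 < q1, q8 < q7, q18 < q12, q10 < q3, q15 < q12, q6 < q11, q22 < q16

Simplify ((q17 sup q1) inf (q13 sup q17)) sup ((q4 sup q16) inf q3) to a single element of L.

q17 ∨ q1 = q16
q13 ∨ q17 = q11
q16 ∧ q11 = q16
q4 ∨ q16 = q16
q16 ∧ q3 = q22
q16 ∨ q22 = q16

q16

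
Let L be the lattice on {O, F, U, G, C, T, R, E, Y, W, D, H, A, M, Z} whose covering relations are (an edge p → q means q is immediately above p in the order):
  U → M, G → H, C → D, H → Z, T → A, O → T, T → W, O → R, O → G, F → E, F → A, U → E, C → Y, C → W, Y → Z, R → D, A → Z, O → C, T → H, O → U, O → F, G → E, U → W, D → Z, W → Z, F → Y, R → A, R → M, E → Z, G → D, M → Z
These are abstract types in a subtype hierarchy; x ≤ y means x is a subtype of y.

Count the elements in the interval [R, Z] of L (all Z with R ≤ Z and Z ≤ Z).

The interval [R, Z] = {A, D, M, R, Z}, which has 5 elements.

5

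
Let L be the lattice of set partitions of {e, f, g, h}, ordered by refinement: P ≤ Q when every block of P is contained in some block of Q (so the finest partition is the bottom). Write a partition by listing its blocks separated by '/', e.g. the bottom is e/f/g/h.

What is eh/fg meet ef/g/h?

Common lower bounds of {eh/fg, ef/g/h}: e/f/g/h.
The greatest among these is e/f/g/h.

e/f/g/h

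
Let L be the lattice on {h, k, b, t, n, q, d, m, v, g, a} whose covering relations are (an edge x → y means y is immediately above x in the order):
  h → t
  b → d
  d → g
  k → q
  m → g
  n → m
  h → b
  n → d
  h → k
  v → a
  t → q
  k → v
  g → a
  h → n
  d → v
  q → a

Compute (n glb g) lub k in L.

n ∧ g = n
n ∨ k = v

v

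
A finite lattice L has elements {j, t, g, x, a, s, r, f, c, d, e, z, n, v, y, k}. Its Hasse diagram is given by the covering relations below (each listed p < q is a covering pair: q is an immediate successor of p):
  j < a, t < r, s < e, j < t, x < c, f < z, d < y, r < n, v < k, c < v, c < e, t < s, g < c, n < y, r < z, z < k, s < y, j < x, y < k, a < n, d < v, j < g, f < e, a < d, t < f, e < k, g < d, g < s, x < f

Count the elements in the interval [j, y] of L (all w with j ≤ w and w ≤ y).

The interval [j, y] = {a, d, g, j, n, r, s, t, y}, which has 9 elements.

9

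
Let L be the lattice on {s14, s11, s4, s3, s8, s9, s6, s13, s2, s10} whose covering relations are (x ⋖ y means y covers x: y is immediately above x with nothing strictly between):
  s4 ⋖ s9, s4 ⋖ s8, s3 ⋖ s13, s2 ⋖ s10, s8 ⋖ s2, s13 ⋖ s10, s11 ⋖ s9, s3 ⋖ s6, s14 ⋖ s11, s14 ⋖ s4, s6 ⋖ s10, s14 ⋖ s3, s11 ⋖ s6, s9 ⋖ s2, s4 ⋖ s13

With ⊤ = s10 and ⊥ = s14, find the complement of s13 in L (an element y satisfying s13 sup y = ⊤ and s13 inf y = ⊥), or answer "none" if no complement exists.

Need y with s13 ∨ y = s10 and s13 ∧ y = s14.
Checking each element gives: s11.

s11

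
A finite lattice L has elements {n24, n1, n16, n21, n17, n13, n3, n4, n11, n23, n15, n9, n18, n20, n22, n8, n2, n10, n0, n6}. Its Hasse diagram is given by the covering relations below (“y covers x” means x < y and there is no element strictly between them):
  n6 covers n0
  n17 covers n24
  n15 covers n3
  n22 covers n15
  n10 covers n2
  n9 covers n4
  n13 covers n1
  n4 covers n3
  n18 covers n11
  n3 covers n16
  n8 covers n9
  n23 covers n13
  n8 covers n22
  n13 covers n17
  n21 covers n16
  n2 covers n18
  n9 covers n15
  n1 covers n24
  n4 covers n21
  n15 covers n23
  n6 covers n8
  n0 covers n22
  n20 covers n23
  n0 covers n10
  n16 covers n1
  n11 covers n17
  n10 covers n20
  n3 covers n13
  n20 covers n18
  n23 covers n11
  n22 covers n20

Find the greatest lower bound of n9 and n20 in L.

n23

Common lower bounds of {n9, n20}: n1, n11, n13, n17, n23, n24.
The greatest among these is n23.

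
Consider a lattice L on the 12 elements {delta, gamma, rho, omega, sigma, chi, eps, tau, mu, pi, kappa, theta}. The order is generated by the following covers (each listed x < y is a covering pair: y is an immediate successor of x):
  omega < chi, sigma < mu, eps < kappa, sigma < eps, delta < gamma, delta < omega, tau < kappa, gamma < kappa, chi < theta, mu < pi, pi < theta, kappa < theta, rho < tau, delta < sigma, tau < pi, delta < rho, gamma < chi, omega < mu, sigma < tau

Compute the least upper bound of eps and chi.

Common upper bounds of {eps, chi}: theta.
The least among these is theta.

theta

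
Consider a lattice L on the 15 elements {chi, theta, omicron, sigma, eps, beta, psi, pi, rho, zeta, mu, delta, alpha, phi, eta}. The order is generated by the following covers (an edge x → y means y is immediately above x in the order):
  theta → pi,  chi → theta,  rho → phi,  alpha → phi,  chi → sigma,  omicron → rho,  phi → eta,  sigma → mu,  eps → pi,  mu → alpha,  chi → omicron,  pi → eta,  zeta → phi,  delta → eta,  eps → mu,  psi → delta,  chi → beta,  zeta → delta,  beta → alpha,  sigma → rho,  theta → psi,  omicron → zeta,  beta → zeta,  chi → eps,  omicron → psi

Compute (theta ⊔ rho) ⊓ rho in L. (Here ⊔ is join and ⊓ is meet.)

rho

theta ∨ rho = eta
eta ∧ rho = rho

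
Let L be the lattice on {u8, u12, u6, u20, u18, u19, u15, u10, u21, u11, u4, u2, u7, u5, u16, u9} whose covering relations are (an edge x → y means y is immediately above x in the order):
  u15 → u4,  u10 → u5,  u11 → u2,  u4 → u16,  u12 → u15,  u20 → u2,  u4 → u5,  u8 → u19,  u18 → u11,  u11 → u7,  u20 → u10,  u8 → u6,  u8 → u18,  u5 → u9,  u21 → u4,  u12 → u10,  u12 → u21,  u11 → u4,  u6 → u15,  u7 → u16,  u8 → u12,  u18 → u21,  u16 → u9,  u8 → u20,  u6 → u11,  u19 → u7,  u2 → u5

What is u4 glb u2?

Common lower bounds of {u4, u2}: u11, u18, u6, u8.
The greatest among these is u11.

u11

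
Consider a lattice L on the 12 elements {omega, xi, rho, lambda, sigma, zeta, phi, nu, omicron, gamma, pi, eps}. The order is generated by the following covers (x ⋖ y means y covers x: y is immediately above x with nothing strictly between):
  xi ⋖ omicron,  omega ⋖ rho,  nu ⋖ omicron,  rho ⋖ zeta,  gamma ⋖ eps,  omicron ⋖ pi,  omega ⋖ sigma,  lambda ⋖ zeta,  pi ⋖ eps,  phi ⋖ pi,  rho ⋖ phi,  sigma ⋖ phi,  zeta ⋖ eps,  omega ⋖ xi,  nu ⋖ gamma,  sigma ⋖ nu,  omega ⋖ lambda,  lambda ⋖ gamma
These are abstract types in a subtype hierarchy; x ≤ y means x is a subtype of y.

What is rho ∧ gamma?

Common lower bounds of {rho, gamma}: omega.
The greatest among these is omega.

omega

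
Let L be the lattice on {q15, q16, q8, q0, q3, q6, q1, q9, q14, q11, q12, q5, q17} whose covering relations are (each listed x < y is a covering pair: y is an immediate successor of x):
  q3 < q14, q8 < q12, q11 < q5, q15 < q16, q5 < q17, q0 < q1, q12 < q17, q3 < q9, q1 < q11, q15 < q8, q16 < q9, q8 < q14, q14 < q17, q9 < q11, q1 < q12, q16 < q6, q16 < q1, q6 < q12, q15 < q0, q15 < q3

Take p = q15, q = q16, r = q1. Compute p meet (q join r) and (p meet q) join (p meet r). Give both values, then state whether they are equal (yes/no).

q join r = q1, so p meet (q join r) = q15 meet q1 = q15.
p meet q = q15 and p meet r = q15, so (p meet q) join (p meet r) = q15 join q15 = q15.
Equal: yes.

q15; q15; yes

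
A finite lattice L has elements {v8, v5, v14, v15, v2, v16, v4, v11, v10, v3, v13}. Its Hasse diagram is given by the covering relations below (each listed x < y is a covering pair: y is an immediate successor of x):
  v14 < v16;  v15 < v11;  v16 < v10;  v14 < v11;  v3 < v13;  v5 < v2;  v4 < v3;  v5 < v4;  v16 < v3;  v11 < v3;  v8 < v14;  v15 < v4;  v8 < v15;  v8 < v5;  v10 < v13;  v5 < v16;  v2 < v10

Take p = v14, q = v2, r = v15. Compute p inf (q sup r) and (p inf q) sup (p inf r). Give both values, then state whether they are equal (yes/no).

v14; v8; no

q sup r = v13, so p inf (q sup r) = v14 inf v13 = v14.
p inf q = v8 and p inf r = v8, so (p inf q) sup (p inf r) = v8 sup v8 = v8.
Equal: no.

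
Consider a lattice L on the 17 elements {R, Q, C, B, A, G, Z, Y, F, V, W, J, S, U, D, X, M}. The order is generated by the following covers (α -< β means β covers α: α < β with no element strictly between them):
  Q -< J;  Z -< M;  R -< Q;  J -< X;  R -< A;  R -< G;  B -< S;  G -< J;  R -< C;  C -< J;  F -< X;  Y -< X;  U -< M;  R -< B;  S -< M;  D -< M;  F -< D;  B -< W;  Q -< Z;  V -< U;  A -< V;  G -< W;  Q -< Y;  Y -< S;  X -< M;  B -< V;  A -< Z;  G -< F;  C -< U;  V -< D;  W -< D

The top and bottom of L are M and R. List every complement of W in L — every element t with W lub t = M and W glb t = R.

Need t with W ∨ t = M and W ∧ t = R.
Checking each element gives: C, Q, Y, Z.

C, Q, Y, Z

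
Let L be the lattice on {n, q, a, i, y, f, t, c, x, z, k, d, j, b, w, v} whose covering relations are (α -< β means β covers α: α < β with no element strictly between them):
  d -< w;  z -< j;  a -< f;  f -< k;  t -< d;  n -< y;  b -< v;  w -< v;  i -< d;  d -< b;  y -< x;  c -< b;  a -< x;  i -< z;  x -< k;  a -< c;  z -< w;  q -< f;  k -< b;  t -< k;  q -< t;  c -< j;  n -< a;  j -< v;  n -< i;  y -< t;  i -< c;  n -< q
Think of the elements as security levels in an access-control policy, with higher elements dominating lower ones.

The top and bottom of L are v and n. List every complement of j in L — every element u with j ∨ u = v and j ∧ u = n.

q, t, y

Need u with j ∨ u = v and j ∧ u = n.
Checking each element gives: q, t, y.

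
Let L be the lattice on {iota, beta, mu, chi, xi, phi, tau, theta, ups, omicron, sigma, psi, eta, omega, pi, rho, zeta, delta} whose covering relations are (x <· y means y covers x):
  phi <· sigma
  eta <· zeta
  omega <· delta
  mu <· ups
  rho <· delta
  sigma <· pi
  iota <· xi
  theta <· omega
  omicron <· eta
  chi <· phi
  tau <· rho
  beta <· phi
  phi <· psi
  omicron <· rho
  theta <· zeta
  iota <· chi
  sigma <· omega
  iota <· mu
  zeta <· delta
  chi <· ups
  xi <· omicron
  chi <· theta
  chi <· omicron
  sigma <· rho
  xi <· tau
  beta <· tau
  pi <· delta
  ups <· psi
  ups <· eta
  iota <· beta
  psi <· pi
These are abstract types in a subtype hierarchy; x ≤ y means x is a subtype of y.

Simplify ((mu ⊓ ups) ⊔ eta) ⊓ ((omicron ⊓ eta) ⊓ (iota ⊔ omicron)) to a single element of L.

omicron

mu ∧ ups = mu
mu ∨ eta = eta
omicron ∧ eta = omicron
iota ∨ omicron = omicron
omicron ∧ omicron = omicron
eta ∧ omicron = omicron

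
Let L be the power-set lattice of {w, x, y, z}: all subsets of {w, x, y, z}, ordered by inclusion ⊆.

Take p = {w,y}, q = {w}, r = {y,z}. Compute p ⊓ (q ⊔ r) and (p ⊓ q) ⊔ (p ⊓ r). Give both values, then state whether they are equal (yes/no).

q ⊔ r = {w,y,z}, so p ⊓ (q ⊔ r) = {w,y} ⊓ {w,y,z} = {w,y}.
p ⊓ q = {w} and p ⊓ r = {y}, so (p ⊓ q) ⊔ (p ⊓ r) = {w} ⊔ {y} = {w,y}.
Equal: yes.

{w,y}; {w,y}; yes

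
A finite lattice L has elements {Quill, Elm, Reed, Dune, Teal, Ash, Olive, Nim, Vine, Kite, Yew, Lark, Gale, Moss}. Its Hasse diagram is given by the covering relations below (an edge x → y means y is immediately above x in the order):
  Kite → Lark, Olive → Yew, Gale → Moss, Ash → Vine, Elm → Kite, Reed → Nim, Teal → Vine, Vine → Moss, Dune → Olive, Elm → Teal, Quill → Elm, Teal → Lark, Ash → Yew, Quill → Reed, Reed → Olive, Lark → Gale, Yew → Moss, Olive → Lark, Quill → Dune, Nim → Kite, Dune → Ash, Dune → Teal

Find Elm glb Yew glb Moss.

Quill

Common lower bounds of {Elm, Yew, Moss}: Quill.
The greatest among these is Quill.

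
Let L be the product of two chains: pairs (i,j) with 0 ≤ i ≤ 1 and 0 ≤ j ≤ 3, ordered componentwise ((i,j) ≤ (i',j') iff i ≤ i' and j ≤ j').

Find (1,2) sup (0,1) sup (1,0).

In a product of chains, the join is componentwise max, giving (1,2).

(1,2)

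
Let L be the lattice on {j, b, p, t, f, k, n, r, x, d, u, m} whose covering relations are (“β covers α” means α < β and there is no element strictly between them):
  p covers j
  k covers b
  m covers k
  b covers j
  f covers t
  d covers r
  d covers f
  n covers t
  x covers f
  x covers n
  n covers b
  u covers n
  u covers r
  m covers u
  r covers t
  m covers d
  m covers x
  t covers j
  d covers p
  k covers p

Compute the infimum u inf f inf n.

t

Common lower bounds of {u, f, n}: j, t.
The greatest among these is t.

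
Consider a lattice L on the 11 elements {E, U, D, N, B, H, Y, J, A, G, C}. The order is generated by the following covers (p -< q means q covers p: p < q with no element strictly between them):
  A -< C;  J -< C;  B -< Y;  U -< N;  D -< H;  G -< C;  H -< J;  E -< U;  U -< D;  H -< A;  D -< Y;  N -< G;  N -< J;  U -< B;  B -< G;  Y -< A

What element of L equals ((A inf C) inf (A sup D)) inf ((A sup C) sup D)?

A

A ∧ C = A
A ∨ D = A
A ∧ A = A
A ∨ C = C
C ∨ D = C
A ∧ C = A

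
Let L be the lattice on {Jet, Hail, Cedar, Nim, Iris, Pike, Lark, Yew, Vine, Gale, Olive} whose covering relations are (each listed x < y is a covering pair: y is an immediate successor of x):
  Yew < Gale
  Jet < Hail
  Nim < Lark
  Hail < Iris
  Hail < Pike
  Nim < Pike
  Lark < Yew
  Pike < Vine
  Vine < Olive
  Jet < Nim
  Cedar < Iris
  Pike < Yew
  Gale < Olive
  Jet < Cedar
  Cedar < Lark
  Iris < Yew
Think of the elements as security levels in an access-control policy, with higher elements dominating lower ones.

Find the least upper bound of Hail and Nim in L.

Common upper bounds of {Hail, Nim}: Gale, Olive, Pike, Vine, Yew.
The least among these is Pike.

Pike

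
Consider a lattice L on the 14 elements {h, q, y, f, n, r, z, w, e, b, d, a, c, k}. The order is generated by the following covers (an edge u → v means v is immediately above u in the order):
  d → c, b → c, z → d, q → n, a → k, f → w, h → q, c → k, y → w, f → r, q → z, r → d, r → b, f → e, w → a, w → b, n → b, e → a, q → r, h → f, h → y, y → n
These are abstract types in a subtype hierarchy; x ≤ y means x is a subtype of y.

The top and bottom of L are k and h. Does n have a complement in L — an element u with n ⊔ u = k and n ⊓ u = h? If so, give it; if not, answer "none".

Need u with n ∨ u = k and n ∧ u = h.
Checking each element gives: e.

e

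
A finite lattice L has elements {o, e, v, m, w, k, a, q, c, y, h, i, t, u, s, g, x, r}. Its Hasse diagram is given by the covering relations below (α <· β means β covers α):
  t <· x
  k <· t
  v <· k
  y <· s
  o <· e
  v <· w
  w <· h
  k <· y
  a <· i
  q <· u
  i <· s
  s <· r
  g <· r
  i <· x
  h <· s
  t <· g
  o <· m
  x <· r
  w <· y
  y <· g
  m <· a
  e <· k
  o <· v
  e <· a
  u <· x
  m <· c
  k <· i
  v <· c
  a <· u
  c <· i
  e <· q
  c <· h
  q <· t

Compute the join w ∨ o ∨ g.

Common upper bounds of {w, o, g}: g, r.
The least among these is g.

g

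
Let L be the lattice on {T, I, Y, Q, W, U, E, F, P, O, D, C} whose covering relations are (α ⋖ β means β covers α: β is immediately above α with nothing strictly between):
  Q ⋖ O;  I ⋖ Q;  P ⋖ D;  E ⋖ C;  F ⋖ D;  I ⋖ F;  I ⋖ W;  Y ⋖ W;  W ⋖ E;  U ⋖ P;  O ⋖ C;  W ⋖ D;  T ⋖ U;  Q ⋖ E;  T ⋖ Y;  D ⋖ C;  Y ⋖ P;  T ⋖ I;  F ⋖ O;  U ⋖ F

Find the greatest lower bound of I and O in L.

Common lower bounds of {I, O}: I, T.
The greatest among these is I.

I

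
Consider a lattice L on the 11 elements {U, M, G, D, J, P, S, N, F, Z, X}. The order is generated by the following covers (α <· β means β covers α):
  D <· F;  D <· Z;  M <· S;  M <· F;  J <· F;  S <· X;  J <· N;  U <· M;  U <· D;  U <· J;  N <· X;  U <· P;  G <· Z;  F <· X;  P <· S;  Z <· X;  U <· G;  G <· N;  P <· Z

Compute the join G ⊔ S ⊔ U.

Common upper bounds of {G, S, U}: X.
The least among these is X.

X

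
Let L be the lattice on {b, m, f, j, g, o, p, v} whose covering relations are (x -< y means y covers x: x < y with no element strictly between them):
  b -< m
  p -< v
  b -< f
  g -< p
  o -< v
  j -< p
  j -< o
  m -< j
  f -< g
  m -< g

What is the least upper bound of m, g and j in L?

p

Common upper bounds of {m, g, j}: p, v.
The least among these is p.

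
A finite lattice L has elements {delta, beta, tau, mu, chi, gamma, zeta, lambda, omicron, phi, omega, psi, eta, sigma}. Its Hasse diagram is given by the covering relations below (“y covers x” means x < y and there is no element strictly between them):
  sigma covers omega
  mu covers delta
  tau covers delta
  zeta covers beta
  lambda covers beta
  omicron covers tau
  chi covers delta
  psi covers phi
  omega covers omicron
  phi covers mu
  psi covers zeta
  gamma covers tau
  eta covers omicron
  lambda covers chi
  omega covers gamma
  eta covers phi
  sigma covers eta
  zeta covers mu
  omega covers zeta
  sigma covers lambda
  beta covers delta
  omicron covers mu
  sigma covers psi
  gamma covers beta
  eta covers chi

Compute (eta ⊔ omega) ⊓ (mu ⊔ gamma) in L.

omega

eta ∨ omega = sigma
mu ∨ gamma = omega
sigma ∧ omega = omega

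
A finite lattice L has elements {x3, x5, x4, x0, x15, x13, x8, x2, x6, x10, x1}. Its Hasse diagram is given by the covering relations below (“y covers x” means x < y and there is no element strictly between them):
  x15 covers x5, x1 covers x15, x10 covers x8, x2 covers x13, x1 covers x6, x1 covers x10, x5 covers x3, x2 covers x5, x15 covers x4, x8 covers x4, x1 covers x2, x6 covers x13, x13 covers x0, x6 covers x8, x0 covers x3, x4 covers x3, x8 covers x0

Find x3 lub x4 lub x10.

x10

Common upper bounds of {x3, x4, x10}: x1, x10.
The least among these is x10.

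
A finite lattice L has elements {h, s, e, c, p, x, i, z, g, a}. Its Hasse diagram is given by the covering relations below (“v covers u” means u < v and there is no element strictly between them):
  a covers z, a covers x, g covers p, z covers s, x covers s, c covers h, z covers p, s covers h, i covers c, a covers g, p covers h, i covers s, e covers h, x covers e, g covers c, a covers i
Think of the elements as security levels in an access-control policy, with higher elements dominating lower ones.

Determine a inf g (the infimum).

Common lower bounds of {a, g}: c, g, h, p.
The greatest among these is g.

g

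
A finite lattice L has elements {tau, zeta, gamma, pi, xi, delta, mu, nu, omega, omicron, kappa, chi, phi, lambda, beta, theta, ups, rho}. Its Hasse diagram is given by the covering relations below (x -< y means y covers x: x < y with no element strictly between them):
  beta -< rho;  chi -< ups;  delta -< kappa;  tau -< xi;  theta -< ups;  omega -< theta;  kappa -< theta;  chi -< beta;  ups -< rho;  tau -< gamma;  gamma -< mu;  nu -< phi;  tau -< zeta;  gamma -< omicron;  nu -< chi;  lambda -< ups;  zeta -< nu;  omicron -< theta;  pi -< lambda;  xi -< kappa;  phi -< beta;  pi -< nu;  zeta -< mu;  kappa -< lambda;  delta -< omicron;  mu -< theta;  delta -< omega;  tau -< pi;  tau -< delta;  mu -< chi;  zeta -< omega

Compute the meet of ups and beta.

Common lower bounds of {ups, beta}: chi, gamma, mu, nu, pi, tau, zeta.
The greatest among these is chi.

chi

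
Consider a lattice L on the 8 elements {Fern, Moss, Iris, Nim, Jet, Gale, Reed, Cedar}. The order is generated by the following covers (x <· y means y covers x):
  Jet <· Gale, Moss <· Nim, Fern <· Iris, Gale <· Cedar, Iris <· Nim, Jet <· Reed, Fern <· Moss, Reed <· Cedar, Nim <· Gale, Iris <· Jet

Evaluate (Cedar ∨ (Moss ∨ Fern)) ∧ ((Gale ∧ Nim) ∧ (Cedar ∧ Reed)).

Iris

Moss ∨ Fern = Moss
Cedar ∨ Moss = Cedar
Gale ∧ Nim = Nim
Cedar ∧ Reed = Reed
Nim ∧ Reed = Iris
Cedar ∧ Iris = Iris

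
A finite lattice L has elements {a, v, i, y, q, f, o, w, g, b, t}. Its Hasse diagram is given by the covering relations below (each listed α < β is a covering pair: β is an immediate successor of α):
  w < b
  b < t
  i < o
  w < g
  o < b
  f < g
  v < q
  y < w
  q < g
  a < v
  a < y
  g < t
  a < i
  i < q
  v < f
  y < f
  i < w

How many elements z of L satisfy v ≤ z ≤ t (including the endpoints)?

The interval [v, t] = {f, g, q, t, v}, which has 5 elements.

5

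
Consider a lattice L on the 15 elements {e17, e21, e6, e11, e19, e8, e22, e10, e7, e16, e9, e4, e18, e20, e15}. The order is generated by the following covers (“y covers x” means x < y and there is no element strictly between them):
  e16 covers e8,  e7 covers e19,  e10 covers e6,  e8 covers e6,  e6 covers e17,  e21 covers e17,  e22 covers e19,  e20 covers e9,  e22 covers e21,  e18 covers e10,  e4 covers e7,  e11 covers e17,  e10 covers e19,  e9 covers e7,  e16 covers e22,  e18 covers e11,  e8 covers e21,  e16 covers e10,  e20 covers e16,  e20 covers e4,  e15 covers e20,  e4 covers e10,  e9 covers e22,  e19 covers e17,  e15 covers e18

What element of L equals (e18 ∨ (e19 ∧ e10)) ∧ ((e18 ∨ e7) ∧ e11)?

e11

e19 ∧ e10 = e19
e18 ∨ e19 = e18
e18 ∨ e7 = e15
e15 ∧ e11 = e11
e18 ∧ e11 = e11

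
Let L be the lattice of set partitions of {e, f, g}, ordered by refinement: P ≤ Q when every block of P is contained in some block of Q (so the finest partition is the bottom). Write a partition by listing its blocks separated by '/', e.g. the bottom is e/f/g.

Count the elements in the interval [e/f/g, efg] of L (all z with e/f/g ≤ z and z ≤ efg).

5

The interval [e/f/g, efg] = {e/f/g, e/fg, ef/g, efg, eg/f}, which has 5 elements.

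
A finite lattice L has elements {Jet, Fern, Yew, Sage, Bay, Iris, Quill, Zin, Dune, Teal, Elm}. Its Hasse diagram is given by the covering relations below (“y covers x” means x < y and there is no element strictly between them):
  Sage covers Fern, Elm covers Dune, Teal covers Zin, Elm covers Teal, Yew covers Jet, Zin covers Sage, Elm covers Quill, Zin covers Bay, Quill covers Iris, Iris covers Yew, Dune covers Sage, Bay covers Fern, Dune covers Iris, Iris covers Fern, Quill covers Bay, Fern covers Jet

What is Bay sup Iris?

Common upper bounds of {Bay, Iris}: Elm, Quill.
The least among these is Quill.

Quill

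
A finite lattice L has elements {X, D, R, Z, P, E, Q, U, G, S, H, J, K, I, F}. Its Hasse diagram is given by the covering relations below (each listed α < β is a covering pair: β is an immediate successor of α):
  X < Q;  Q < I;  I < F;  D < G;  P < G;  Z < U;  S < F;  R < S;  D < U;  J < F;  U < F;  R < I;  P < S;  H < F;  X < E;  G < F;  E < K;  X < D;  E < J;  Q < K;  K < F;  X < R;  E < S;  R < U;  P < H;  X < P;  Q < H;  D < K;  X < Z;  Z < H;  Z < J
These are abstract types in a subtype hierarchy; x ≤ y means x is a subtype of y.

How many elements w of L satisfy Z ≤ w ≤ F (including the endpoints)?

The interval [Z, F] = {F, H, J, U, Z}, which has 5 elements.

5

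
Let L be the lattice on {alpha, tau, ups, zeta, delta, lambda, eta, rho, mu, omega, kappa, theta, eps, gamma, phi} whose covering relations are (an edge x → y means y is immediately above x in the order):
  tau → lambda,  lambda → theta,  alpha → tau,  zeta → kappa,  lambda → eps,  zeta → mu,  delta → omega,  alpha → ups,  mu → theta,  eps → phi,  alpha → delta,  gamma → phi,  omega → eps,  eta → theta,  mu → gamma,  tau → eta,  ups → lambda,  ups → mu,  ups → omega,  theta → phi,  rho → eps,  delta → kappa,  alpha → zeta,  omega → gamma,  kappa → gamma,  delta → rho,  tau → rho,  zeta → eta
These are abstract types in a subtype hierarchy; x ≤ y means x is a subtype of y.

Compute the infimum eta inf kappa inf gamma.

Common lower bounds of {eta, kappa, gamma}: alpha, zeta.
The greatest among these is zeta.

zeta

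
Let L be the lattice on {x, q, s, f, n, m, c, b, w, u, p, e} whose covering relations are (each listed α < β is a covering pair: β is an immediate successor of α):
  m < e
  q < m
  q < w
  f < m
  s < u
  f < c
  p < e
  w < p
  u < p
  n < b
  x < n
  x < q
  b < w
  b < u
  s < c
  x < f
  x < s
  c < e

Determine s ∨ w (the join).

Common upper bounds of {s, w}: e, p.
The least among these is p.

p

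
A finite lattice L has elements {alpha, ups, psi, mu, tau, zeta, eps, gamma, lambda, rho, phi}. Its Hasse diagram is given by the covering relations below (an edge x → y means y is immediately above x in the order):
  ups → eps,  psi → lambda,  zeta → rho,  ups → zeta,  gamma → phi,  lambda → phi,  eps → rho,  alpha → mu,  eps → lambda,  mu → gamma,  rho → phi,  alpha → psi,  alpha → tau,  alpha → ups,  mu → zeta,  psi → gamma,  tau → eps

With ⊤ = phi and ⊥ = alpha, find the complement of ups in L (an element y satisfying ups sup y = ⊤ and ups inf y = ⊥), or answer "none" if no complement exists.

Need y with ups ∨ y = phi and ups ∧ y = alpha.
Checking each element gives: gamma.

gamma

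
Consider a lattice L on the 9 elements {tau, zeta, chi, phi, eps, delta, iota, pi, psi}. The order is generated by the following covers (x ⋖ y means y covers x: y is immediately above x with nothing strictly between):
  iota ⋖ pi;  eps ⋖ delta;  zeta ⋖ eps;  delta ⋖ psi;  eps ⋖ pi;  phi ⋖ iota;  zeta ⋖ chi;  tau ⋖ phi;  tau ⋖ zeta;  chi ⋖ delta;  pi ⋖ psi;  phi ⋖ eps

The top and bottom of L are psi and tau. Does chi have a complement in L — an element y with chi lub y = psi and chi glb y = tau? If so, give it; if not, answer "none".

Need y with chi ∨ y = psi and chi ∧ y = tau.
Checking each element gives: iota.

iota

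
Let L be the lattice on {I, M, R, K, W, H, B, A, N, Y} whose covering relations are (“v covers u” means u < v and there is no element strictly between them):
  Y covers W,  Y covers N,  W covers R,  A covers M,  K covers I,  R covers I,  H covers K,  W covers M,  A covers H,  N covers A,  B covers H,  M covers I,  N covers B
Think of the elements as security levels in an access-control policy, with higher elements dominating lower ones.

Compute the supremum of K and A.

A

Common upper bounds of {K, A}: A, N, Y.
The least among these is A.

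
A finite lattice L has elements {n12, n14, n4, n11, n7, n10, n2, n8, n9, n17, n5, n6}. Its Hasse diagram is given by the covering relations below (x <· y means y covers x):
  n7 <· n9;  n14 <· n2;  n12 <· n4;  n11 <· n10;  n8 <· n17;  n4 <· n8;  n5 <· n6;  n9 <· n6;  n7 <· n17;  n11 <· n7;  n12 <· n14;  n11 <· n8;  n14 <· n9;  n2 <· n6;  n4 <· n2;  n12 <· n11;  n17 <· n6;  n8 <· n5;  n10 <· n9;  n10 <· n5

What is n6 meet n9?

n9

Common lower bounds of {n6, n9}: n10, n11, n12, n14, n7, n9.
The greatest among these is n9.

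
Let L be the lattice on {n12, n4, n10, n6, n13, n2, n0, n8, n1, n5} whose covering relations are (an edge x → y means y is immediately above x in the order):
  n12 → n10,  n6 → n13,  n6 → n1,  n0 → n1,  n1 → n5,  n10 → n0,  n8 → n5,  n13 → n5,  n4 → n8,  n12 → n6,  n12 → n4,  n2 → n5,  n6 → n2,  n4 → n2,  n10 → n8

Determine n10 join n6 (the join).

Common upper bounds of {n10, n6}: n1, n5.
The least among these is n1.

n1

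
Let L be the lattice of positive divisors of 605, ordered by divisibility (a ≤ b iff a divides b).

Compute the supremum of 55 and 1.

Common upper bounds of {55, 1}: 55, 605.
The least among these is 55.

55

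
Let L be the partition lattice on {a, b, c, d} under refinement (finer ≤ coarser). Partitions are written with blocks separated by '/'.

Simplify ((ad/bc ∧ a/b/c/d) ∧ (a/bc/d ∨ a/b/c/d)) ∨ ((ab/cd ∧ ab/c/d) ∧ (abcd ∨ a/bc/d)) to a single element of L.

ab/c/d

ad/bc ∧ a/b/c/d = a/b/c/d
a/bc/d ∨ a/b/c/d = a/bc/d
a/b/c/d ∧ a/bc/d = a/b/c/d
ab/cd ∧ ab/c/d = ab/c/d
abcd ∨ a/bc/d = abcd
ab/c/d ∧ abcd = ab/c/d
a/b/c/d ∨ ab/c/d = ab/c/d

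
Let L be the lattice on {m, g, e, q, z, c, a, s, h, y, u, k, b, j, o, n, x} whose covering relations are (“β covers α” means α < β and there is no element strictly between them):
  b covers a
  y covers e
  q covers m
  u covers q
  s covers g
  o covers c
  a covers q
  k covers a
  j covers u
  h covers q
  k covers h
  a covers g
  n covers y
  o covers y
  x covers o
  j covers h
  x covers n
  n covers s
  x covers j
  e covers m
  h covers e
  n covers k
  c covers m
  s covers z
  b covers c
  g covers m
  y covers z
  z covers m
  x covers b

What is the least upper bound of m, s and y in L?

n

Common upper bounds of {m, s, y}: n, x.
The least among these is n.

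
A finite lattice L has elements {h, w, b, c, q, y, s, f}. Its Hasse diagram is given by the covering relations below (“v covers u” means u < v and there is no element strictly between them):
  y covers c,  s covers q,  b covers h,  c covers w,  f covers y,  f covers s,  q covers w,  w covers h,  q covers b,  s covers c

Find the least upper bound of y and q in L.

f

Common upper bounds of {y, q}: f.
The least among these is f.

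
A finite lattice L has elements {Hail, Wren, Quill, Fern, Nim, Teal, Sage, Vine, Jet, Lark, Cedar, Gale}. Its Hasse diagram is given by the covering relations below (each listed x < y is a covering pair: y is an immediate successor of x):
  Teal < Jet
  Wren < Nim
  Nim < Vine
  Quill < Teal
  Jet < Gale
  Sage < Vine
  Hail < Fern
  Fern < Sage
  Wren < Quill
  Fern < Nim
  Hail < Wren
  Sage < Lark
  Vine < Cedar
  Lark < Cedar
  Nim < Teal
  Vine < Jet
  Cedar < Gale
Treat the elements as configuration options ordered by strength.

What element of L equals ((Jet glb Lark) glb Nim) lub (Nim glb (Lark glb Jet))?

Jet ∧ Lark = Sage
Sage ∧ Nim = Fern
Lark ∧ Jet = Sage
Nim ∧ Sage = Fern
Fern ∨ Fern = Fern

Fern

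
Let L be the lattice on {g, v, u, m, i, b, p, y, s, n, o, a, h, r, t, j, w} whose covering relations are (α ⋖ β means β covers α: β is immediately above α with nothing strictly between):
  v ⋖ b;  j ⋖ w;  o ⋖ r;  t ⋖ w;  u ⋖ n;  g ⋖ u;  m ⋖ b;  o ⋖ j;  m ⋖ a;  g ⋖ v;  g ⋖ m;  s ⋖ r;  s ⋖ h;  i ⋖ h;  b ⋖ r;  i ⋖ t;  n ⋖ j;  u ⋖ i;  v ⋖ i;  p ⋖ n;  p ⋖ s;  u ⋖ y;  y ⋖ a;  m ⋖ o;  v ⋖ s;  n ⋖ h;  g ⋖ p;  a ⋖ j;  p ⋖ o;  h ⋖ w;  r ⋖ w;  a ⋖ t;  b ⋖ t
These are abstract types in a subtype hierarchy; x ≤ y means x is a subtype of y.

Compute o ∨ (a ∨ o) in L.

a ∨ o = j
o ∨ j = j

j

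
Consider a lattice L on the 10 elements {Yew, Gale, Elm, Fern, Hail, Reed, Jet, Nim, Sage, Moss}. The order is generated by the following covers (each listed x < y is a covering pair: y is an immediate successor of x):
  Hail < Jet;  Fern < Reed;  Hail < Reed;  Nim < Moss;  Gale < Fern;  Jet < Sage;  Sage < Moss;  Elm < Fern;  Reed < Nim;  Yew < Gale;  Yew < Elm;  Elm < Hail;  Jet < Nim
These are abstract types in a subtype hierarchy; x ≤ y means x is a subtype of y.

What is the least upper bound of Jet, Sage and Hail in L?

Sage

Common upper bounds of {Jet, Sage, Hail}: Moss, Sage.
The least among these is Sage.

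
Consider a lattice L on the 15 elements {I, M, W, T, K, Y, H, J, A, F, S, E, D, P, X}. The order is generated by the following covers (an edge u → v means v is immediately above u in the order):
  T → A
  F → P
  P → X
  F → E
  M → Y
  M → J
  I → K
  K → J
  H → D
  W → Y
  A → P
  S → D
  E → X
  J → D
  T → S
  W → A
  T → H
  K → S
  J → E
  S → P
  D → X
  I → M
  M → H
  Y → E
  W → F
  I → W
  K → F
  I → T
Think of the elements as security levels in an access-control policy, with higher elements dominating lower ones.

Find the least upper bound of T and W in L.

Common upper bounds of {T, W}: A, P, X.
The least among these is A.

A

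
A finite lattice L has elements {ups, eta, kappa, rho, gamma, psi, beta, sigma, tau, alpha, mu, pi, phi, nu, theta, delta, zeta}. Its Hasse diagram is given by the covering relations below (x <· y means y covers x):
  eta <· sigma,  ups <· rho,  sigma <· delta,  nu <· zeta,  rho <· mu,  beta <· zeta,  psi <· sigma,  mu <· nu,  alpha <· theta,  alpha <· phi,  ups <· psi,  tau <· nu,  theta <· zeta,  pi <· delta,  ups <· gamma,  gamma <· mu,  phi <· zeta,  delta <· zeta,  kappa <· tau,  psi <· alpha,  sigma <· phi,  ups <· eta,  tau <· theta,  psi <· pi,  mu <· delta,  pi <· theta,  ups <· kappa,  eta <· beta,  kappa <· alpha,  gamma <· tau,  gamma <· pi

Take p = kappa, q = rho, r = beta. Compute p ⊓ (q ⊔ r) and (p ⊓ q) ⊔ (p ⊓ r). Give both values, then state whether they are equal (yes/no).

q ⊔ r = zeta, so p ⊓ (q ⊔ r) = kappa ⊓ zeta = kappa.
p ⊓ q = ups and p ⊓ r = ups, so (p ⊓ q) ⊔ (p ⊓ r) = ups ⊔ ups = ups.
Equal: no.

kappa; ups; no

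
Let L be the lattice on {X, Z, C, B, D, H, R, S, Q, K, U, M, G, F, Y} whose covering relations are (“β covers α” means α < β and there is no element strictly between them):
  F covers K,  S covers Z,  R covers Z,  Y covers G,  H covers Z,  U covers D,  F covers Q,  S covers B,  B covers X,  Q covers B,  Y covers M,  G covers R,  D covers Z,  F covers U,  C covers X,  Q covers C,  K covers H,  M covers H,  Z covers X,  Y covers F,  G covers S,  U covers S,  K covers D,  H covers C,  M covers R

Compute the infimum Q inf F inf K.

Common lower bounds of {Q, F, K}: C, X.
The greatest among these is C.

C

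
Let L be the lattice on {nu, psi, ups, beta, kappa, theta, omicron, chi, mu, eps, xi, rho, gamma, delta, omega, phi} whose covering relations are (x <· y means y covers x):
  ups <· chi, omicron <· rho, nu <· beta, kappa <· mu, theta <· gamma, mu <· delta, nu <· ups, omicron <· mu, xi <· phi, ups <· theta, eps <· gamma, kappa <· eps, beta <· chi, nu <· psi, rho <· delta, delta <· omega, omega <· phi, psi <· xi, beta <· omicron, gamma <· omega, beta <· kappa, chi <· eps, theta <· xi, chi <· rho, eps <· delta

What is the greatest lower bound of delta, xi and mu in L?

Common lower bounds of {delta, xi, mu}: nu.
The greatest among these is nu.

nu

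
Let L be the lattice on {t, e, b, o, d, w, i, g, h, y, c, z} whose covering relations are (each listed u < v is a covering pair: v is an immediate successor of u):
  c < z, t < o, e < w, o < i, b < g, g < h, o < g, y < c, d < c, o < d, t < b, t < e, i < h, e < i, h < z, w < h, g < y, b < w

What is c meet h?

Common lower bounds of {c, h}: b, g, o, t.
The greatest among these is g.

g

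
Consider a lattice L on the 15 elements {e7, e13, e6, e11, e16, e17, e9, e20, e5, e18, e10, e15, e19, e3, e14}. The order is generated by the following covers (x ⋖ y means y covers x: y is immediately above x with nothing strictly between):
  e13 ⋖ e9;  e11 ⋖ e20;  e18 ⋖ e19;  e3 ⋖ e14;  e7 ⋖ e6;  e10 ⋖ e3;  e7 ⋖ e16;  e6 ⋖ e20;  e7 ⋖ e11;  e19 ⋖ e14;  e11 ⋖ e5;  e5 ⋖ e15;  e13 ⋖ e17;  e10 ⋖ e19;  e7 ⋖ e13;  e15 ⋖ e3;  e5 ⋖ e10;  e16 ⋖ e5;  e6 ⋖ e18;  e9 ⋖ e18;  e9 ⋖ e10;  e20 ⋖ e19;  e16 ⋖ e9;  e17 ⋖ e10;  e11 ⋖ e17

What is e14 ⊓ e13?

Common lower bounds of {e14, e13}: e13, e7.
The greatest among these is e13.

e13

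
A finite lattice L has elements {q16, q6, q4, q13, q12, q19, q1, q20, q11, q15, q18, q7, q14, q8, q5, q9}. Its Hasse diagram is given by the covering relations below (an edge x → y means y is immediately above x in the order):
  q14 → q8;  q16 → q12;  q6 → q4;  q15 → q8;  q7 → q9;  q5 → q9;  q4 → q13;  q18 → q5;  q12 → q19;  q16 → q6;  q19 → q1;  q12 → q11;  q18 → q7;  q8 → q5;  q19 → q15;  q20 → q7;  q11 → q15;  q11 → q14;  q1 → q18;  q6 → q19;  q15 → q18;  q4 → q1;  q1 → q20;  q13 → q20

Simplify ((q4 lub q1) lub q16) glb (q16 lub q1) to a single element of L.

q4 ∨ q1 = q1
q1 ∨ q16 = q1
q16 ∨ q1 = q1
q1 ∧ q1 = q1

q1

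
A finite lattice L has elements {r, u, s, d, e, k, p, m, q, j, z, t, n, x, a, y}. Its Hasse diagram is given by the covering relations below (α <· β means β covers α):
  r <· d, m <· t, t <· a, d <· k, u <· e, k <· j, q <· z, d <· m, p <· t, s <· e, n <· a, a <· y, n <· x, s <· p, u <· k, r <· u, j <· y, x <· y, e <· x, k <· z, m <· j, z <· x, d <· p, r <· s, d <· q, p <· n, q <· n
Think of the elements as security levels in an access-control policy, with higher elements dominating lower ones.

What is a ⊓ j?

m

Common lower bounds of {a, j}: d, m, r.
The greatest among these is m.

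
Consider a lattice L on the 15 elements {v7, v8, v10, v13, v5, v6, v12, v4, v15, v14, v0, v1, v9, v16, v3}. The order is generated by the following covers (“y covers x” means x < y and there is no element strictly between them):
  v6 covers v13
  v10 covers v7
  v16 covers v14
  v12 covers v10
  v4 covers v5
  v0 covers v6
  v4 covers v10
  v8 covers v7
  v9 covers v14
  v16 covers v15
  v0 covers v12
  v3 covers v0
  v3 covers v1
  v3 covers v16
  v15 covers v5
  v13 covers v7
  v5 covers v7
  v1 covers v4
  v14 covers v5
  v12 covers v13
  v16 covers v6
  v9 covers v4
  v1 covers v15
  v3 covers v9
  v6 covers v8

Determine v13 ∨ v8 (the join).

v6

Common upper bounds of {v13, v8}: v0, v16, v3, v6.
The least among these is v6.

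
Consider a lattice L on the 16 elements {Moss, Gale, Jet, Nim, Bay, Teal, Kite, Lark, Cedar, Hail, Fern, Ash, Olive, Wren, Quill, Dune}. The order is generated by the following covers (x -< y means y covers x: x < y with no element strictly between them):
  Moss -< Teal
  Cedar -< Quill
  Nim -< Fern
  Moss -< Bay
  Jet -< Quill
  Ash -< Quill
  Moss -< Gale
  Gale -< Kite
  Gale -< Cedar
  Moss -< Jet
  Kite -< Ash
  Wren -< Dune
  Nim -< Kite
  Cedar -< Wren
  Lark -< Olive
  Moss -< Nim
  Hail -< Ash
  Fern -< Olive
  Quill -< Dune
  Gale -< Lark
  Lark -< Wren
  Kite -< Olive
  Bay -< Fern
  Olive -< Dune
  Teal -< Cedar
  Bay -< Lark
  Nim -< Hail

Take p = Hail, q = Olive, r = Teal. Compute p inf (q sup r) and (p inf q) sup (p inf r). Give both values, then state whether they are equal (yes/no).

Hail; Nim; no

q sup r = Dune, so p inf (q sup r) = Hail inf Dune = Hail.
p inf q = Nim and p inf r = Moss, so (p inf q) sup (p inf r) = Nim sup Moss = Nim.
Equal: no.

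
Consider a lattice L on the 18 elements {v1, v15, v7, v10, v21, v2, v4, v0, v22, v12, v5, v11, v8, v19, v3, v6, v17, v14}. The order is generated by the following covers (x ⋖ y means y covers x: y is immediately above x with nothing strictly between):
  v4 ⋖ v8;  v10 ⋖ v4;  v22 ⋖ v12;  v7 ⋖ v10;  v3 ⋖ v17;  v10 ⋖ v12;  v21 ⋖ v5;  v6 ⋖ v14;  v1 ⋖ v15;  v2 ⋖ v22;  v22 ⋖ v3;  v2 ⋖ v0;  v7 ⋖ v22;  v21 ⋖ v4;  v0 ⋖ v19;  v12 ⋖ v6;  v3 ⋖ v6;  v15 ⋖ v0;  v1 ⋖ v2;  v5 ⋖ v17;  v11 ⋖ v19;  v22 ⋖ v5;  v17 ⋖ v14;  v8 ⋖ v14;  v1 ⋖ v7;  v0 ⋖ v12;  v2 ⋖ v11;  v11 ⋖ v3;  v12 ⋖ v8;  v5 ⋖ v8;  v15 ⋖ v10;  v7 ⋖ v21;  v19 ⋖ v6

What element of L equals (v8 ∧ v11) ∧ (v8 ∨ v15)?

v8 ∧ v11 = v2
v8 ∨ v15 = v8
v2 ∧ v8 = v2

v2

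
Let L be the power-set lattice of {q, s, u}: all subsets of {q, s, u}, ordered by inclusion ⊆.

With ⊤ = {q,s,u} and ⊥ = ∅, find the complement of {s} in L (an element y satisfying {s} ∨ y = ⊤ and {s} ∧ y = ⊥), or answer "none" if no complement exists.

Need y with {s} ∨ y = {q,s,u} and {s} ∧ y = ∅.
Checking each element gives: {q,u}.

{q,u}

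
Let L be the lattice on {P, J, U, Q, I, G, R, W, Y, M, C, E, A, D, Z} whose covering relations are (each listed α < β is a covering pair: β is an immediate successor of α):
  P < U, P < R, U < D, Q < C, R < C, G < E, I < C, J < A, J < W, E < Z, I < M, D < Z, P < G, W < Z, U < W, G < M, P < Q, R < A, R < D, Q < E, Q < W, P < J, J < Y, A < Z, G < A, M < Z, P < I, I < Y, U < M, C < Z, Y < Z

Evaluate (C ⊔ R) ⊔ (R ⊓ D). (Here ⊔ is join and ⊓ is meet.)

C

C ∨ R = C
R ∧ D = R
C ∨ R = C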